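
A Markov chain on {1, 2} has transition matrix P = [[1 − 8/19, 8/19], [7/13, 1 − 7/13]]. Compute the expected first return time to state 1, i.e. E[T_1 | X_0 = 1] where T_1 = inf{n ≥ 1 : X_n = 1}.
E[T_1 | X_0 = 1] = 1/π_1 = 237/133

For an irreducible recurrent Markov chain with stationary distribution π, E[T_i | X_0 = i] = 1/π_i (Kac's formula). Here π_1 = (7/13)/(8/19 + 7/13) = (7/13)/(237/247) = 133/237, so E[T_1 | X_0 = 1] = 1/π_1 = (8/19 + 7/13)/(7/13) = (237/247)/(7/13) = 237/133.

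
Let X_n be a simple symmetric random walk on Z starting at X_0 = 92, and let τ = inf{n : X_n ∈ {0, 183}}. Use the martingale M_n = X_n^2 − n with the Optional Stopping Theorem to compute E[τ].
E[τ] = 8372

M_n = X_n^2 − n is a martingale (since E[X_{n+1}^2 | F_n] = X_n^2 + 1). By OST (τ has finite mean in a bounded region), E[M_τ] = E[M_0] = X_0^2 − 0 = 92^2 = 8464. Also E[M_τ] = E[X_τ^2] − E[τ]. The walk exits at 0 or 183, with P(hit 183 first) = 92/183, so E[X_τ^2] = 183^2 · 92/183 + 0 = 16836. Thus E[τ] = E[X_τ^2] − E[M_τ] = 16836 − 8464 = 8372 = 92(183 − 92) = 8372.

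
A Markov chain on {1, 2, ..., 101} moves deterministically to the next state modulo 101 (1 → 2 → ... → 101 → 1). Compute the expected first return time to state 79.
E[T_79 | X_0 = 79] = 101

The chain cycles deterministically, so starting at state 79 it returns in exactly 101 steps. Equivalently, the stationary distribution is uniform π_j = 1/101 for every state j, so by Kac's formula E[T_79] = 1/π_79 = 101.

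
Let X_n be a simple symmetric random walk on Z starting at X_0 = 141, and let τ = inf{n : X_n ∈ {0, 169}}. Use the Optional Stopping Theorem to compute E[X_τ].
E[X_τ] = 141

X_n is a martingale and τ is a bounded-mean stopping time (indeed τ is finite a.s. with bounded expectation since the walk is in a bounded region). By the OST, E[X_τ] = E[X_0] = 141. Equivalently: E[X_τ] = 169 · P(hit 169 first) + 0 · P(hit 0 first) = 169 · (141/169) = 141.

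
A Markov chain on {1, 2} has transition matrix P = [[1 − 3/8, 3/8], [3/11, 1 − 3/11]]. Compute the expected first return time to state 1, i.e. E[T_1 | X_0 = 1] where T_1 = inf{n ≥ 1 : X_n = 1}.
E[T_1 | X_0 = 1] = 1/π_1 = 19/8

For an irreducible recurrent Markov chain with stationary distribution π, E[T_i | X_0 = i] = 1/π_i (Kac's formula). Here π_1 = (3/11)/(3/8 + 3/11) = (3/11)/(57/88) = 8/19, so E[T_1 | X_0 = 1] = 1/π_1 = (3/8 + 3/11)/(3/11) = (57/88)/(3/11) = 19/8.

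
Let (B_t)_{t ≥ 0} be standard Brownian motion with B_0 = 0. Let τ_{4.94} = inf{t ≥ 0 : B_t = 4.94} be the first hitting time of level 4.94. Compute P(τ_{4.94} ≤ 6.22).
P(τ_{4.94} ≤ 6.22) = 2(1 − Φ(4.94/√6.22)) = 2(1 − Φ(1.9808)) ≈ 0.0476

By the reflection principle for standard BM, P(τ_b ≤ t) = 2 · P(B_t ≥ b). Since B_t ~ N(0, t), P(B_t ≥ 4.94) = 1 − Φ(4.94/√t) = 1 − Φ(4.94/√6.22) = 1 − Φ(1.9808) ≈ 0.02381. Doubling: P(τ_{4.94} ≤ 6.22) ≈ 2 · 0.02381 = 0.04762 ≈ 0.0476.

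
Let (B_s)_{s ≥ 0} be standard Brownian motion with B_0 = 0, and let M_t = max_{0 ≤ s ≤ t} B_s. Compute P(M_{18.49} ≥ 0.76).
P(M_{18.49} ≥ 0.76) = 2·P(B_{18.49} ≥ 0.76) = 2(1 − Φ(0.76/√18.49)) ≈ 0.8597

By the reflection principle for Brownian motion, P(M_t ≥ a) = 2 · P(B_t ≥ a) for a ≥ 0. Since B_t ~ N(0, t), P(B_t ≥ 0.76) = 1 − Φ(0.76/√t) = 1 − Φ(0.76/√18.49) = 1 − Φ(0.1767). So
  P(M_{18.49} ≥ 0.76) = 2(1 − Φ(0.1767)) ≈ 0.8597.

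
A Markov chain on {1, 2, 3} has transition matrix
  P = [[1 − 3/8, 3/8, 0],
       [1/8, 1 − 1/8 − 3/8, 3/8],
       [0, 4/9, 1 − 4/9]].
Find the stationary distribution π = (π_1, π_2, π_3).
π = (32/209, 96/209, 81/209)

This is a birth-death chain on three states, which satisfies detailed balance: π_1 · P_{12} = π_2 · P_{21} and π_2 · P_{23} = π_3 · P_{32}.
From π_1 · 3/8 = π_2 · 1/8: π_2/π_1 = (3/8)/(1/8) = 3.
From π_2 · 3/8 = π_3 · 4/9: π_3/π_2 = (3/8)/(4/9) = 27/32.
Take π_1 proportional to 1; then unnormalized π = (1, 3, 81/32). Normalize by dividing by the sum 209/32:
  π = (32/209, 96/209, 81/209).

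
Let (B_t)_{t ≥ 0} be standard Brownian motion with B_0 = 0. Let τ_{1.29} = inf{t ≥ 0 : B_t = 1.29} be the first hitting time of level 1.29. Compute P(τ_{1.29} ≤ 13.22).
P(τ_{1.29} ≤ 13.22) = 2(1 − Φ(1.29/√13.22)) = 2(1 − Φ(0.3548)) ≈ 0.7227

By the reflection principle for standard BM, P(τ_b ≤ t) = 2 · P(B_t ≥ b). Since B_t ~ N(0, t), P(B_t ≥ 1.29) = 1 − Φ(1.29/√t) = 1 − Φ(1.29/√13.22) = 1 − Φ(0.3548) ≈ 0.36137. Doubling: P(τ_{1.29} ≤ 13.22) ≈ 2 · 0.36137 = 0.72274 ≈ 0.7227.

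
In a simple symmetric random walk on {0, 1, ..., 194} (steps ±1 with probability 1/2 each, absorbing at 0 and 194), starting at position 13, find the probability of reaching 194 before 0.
P(hit 194 before 0) = 13/194

Let u_k = P(hit 194 before 0 | start at k). Then u_0 = 0, u_194 = 1, and u_k = u_{k-1}/2 + u_{k+1}/2 for 1 ≤ k ≤ 193. This harmonic recurrence is solved by u_k = k/194, giving u_13 = 13/194.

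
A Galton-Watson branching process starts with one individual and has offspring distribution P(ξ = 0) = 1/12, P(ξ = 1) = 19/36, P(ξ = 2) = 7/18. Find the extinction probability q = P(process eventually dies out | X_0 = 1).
q = 3/14

The pgf is f(s) = 1/12 + 19/36·s + 7/18·s². The extinction probability q is the smallest fixed point of f in [0, 1]. Setting s = f(s):
  7/18·s² + (19/36 − 1)·s + 1/12 = 0
  7/18·s² − (1/12 + 7/18)·s + 1/12 = 0
which factors as (s − 1)·(7/18·s − 1/12) = 0, giving roots s = 1 and s = (1/12)/(7/18) = 3/14.
Mean offspring μ = 19/36 + 2·7/18 = 47/36 > 1 (supercritical), so q < 1. The extinction probability is the smaller root: q = (1/12)/(7/18) = 3/14.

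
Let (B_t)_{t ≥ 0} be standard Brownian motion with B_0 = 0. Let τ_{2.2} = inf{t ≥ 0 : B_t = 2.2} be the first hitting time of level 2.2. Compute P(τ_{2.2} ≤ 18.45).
P(τ_{2.2} ≤ 18.45) = 2(1 − Φ(2.2/√18.45)) = 2(1 − Φ(0.5122)) ≈ 0.6085

By the reflection principle for standard BM, P(τ_b ≤ t) = 2 · P(B_t ≥ b). Since B_t ~ N(0, t), P(B_t ≥ 2.2) = 1 − Φ(2.2/√t) = 1 − Φ(2.2/√18.45) = 1 − Φ(0.5122) ≈ 0.30426. Doubling: P(τ_{2.2} ≤ 18.45) ≈ 2 · 0.30426 = 0.60852 ≈ 0.6085.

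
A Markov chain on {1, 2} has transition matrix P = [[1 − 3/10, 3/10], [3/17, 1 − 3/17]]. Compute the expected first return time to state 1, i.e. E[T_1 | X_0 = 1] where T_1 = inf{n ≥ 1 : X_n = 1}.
E[T_1 | X_0 = 1] = 1/π_1 = 27/10

For an irreducible recurrent Markov chain with stationary distribution π, E[T_i | X_0 = i] = 1/π_i (Kac's formula). Here π_1 = (3/17)/(3/10 + 3/17) = (3/17)/(81/170) = 10/27, so E[T_1 | X_0 = 1] = 1/π_1 = (3/10 + 3/17)/(3/17) = (81/170)/(3/17) = 27/10.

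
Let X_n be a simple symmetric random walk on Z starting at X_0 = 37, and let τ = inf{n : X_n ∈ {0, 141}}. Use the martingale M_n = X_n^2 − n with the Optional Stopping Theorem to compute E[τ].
E[τ] = 3848

M_n = X_n^2 − n is a martingale (since E[X_{n+1}^2 | F_n] = X_n^2 + 1). By OST (τ has finite mean in a bounded region), E[M_τ] = E[M_0] = X_0^2 − 0 = 37^2 = 1369. Also E[M_τ] = E[X_τ^2] − E[τ]. The walk exits at 0 or 141, with P(hit 141 first) = 37/141, so E[X_τ^2] = 141^2 · 37/141 + 0 = 5217. Thus E[τ] = E[X_τ^2] − E[M_τ] = 5217 − 1369 = 3848 = 37(141 − 37) = 3848.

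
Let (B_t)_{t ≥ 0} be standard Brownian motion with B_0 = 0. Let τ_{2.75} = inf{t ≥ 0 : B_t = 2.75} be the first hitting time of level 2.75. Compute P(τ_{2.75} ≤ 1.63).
P(τ_{2.75} ≤ 1.63) = 2(1 − Φ(2.75/√1.63)) = 2(1 − Φ(2.1540)) ≈ 0.0312

By the reflection principle for standard BM, P(τ_b ≤ t) = 2 · P(B_t ≥ b). Since B_t ~ N(0, t), P(B_t ≥ 2.75) = 1 − Φ(2.75/√t) = 1 − Φ(2.75/√1.63) = 1 − Φ(2.1540) ≈ 0.01562. Doubling: P(τ_{2.75} ≤ 1.63) ≈ 2 · 0.01562 = 0.03124 ≈ 0.0312.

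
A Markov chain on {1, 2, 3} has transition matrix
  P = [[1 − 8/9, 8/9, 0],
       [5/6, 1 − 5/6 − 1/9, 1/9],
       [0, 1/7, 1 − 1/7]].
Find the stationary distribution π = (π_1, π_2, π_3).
π = (135/391, 144/391, 112/391)

This is a birth-death chain on three states, which satisfies detailed balance: π_1 · P_{12} = π_2 · P_{21} and π_2 · P_{23} = π_3 · P_{32}.
From π_1 · 8/9 = π_2 · 5/6: π_2/π_1 = (8/9)/(5/6) = 16/15.
From π_2 · 1/9 = π_3 · 1/7: π_3/π_2 = (1/9)/(1/7) = 7/9.
Take π_1 proportional to 1; then unnormalized π = (1, 16/15, 112/135). Normalize by dividing by the sum 391/135:
  π = (135/391, 144/391, 112/391).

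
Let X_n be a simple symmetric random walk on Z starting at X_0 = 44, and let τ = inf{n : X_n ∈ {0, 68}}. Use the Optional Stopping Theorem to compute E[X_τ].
E[X_τ] = 44

X_n is a martingale and τ is a bounded-mean stopping time (indeed τ is finite a.s. with bounded expectation since the walk is in a bounded region). By the OST, E[X_τ] = E[X_0] = 44. Equivalently: E[X_τ] = 68 · P(hit 68 first) + 0 · P(hit 0 first) = 68 · (44/68) = 44.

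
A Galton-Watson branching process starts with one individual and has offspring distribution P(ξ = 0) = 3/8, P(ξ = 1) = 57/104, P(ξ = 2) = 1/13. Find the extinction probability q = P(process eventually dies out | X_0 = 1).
q = 1

Mean offspring μ = 0·3/8 + 1·57/104 + 2·1/13 = 73/104 ≤ 1. For μ ≤ 1 with offspring not concentrated at 1, the Galton-Watson process goes extinct almost surely, so q = 1.
(Algebraic check: The pgf is f(s) = 3/8 + 57/104·s + 1/13·s². The extinction probability q is the smallest fixed point of f in [0, 1]. Setting s = f(s):
  1/13·s² + (57/104 − 1)·s + 3/8 = 0
  1/13·s² − (3/8 + 1/13)·s + 3/8 = 0
which factors as (s − 1)·(1/13·s − 3/8) = 0, giving roots s = 1 and s = (3/8)/(1/13) = 39/8. Since 39/8 ≥ 1, the smallest root in [0, 1] is s = 1.)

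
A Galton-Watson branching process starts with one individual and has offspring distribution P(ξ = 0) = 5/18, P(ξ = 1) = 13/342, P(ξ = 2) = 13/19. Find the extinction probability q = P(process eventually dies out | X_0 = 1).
q = 95/234

The pgf is f(s) = 5/18 + 13/342·s + 13/19·s². The extinction probability q is the smallest fixed point of f in [0, 1]. Setting s = f(s):
  13/19·s² + (13/342 − 1)·s + 5/18 = 0
  13/19·s² − (5/18 + 13/19)·s + 5/18 = 0
which factors as (s − 1)·(13/19·s − 5/18) = 0, giving roots s = 1 and s = (5/18)/(13/19) = 95/234.
Mean offspring μ = 13/342 + 2·13/19 = 481/342 > 1 (supercritical), so q < 1. The extinction probability is the smaller root: q = (5/18)/(13/19) = 95/234.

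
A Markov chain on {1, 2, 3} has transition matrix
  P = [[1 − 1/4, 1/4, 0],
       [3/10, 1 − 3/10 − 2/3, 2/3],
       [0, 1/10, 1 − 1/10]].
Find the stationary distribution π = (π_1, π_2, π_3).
π = (18/133, 15/133, 100/133)

This is a birth-death chain on three states, which satisfies detailed balance: π_1 · P_{12} = π_2 · P_{21} and π_2 · P_{23} = π_3 · P_{32}.
From π_1 · 1/4 = π_2 · 3/10: π_2/π_1 = (1/4)/(3/10) = 5/6.
From π_2 · 2/3 = π_3 · 1/10: π_3/π_2 = (2/3)/(1/10) = 20/3.
Take π_1 proportional to 1; then unnormalized π = (1, 5/6, 50/9). Normalize by dividing by the sum 133/18:
  π = (18/133, 15/133, 100/133).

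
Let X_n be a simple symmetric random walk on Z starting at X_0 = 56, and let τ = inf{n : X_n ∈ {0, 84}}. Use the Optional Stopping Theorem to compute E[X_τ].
E[X_τ] = 56

X_n is a martingale and τ is a bounded-mean stopping time (indeed τ is finite a.s. with bounded expectation since the walk is in a bounded region). By the OST, E[X_τ] = E[X_0] = 56. Equivalently: E[X_τ] = 84 · P(hit 84 first) + 0 · P(hit 0 first) = 84 · (56/84) = 56.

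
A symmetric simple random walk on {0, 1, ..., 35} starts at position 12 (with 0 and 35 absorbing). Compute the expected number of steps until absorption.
E[τ | X_0 = 12] = 276

Let v_k = E[τ | X_0 = k]. Boundary: v_0 = v_35 = 0. Recurrence: v_k = 1 + (v_{k-1} + v_{k+1})/2 for 1 ≤ k ≤ 34. The particular solution to v_k − (v_{k-1} + v_{k+1})/2 = 1 is v_k = −k^2. Adding homogeneous solution A + B k and matching boundaries gives v_k = k (35 − k). Substituting k = 12: v_12 = 12 · 23 = 276.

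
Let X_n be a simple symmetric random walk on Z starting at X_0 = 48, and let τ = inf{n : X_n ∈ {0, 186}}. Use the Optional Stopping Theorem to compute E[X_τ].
E[X_τ] = 48

X_n is a martingale and τ is a bounded-mean stopping time (indeed τ is finite a.s. with bounded expectation since the walk is in a bounded region). By the OST, E[X_τ] = E[X_0] = 48. Equivalently: E[X_τ] = 186 · P(hit 186 first) + 0 · P(hit 0 first) = 186 · (48/186) = 48.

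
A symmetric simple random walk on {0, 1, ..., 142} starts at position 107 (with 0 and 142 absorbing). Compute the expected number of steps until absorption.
E[τ | X_0 = 107] = 3745

Let v_k = E[τ | X_0 = k]. Boundary: v_0 = v_142 = 0. Recurrence: v_k = 1 + (v_{k-1} + v_{k+1})/2 for 1 ≤ k ≤ 141. The particular solution to v_k − (v_{k-1} + v_{k+1})/2 = 1 is v_k = −k^2. Adding homogeneous solution A + B k and matching boundaries gives v_k = k (142 − k). Substituting k = 107: v_107 = 107 · 35 = 3745.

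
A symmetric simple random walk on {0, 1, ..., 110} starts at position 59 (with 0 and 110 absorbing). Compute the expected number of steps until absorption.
E[τ | X_0 = 59] = 3009

Let v_k = E[τ | X_0 = k]. Boundary: v_0 = v_110 = 0. Recurrence: v_k = 1 + (v_{k-1} + v_{k+1})/2 for 1 ≤ k ≤ 109. The particular solution to v_k − (v_{k-1} + v_{k+1})/2 = 1 is v_k = −k^2. Adding homogeneous solution A + B k and matching boundaries gives v_k = k (110 − k). Substituting k = 59: v_59 = 59 · 51 = 3009.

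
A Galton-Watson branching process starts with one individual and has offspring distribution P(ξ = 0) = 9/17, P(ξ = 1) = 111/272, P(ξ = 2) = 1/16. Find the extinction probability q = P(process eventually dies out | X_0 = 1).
q = 1

Mean offspring μ = 0·9/17 + 1·111/272 + 2·1/16 = 145/272 ≤ 1. For μ ≤ 1 with offspring not concentrated at 1, the Galton-Watson process goes extinct almost surely, so q = 1.
(Algebraic check: The pgf is f(s) = 9/17 + 111/272·s + 1/16·s². The extinction probability q is the smallest fixed point of f in [0, 1]. Setting s = f(s):
  1/16·s² + (111/272 − 1)·s + 9/17 = 0
  1/16·s² − (9/17 + 1/16)·s + 9/17 = 0
which factors as (s − 1)·(1/16·s − 9/17) = 0, giving roots s = 1 and s = (9/17)/(1/16) = 144/17. Since 144/17 ≥ 1, the smallest root in [0, 1] is s = 1.)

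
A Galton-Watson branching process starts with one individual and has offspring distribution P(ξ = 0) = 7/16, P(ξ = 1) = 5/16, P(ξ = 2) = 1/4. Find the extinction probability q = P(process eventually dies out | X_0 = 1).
q = 1

Mean offspring μ = 0·7/16 + 1·5/16 + 2·1/4 = 13/16 ≤ 1. For μ ≤ 1 with offspring not concentrated at 1, the Galton-Watson process goes extinct almost surely, so q = 1.
(Algebraic check: The pgf is f(s) = 7/16 + 5/16·s + 1/4·s². The extinction probability q is the smallest fixed point of f in [0, 1]. Setting s = f(s):
  1/4·s² + (5/16 − 1)·s + 7/16 = 0
  1/4·s² − (7/16 + 1/4)·s + 7/16 = 0
which factors as (s − 1)·(1/4·s − 7/16) = 0, giving roots s = 1 and s = (7/16)/(1/4) = 7/4. Since 7/4 ≥ 1, the smallest root in [0, 1] is s = 1.)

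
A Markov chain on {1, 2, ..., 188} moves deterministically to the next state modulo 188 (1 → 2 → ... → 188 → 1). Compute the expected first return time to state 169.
E[T_169 | X_0 = 169] = 188

The chain cycles deterministically, so starting at state 169 it returns in exactly 188 steps. Equivalently, the stationary distribution is uniform π_j = 1/188 for every state j, so by Kac's formula E[T_169] = 1/π_169 = 188.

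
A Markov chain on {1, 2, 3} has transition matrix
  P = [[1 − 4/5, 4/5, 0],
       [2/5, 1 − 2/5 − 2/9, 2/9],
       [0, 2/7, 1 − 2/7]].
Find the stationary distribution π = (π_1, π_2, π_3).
π = (9/41, 18/41, 14/41)

This is a birth-death chain on three states, which satisfies detailed balance: π_1 · P_{12} = π_2 · P_{21} and π_2 · P_{23} = π_3 · P_{32}.
From π_1 · 4/5 = π_2 · 2/5: π_2/π_1 = (4/5)/(2/5) = 2.
From π_2 · 2/9 = π_3 · 2/7: π_3/π_2 = (2/9)/(2/7) = 7/9.
Take π_1 proportional to 1; then unnormalized π = (1, 2, 14/9). Normalize by dividing by the sum 41/9:
  π = (9/41, 18/41, 14/41).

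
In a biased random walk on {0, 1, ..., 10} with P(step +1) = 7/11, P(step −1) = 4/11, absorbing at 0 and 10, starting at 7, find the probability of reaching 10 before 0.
P(hit 10 before 0) = (1 − (4/7)^7) / (1 − (4/7)^10) = 92285179/93808891

Let u_k denote P(reach 10 before 0 | start at k). Boundary: u_0 = 0, u_10 = 1. Recurrence: u_k = 7/11·u_{k+1} + 4/11·u_{k-1} for 1 ≤ k ≤ 9. Try u_k = A + B·r^k with r = q/p = (4/11)/(7/11) = 4/7. Substitution satisfies the recurrence; boundary conditions give:
  u_k = (1 − r^k) / (1 − r^N) = (1 − (4/7)^7) / (1 − (4/7)^10) = 92285179/93808891.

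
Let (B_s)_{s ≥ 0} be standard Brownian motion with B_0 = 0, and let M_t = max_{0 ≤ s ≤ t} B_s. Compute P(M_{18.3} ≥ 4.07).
P(M_{18.3} ≥ 4.07) = 2·P(B_{18.3} ≥ 4.07) = 2(1 − Φ(4.07/√18.3)) ≈ 0.3414

By the reflection principle for Brownian motion, P(M_t ≥ a) = 2 · P(B_t ≥ a) for a ≥ 0. Since B_t ~ N(0, t), P(B_t ≥ 4.07) = 1 − Φ(4.07/√t) = 1 − Φ(4.07/√18.3) = 1 − Φ(0.9514). So
  P(M_{18.3} ≥ 4.07) = 2(1 − Φ(0.9514)) ≈ 0.3414.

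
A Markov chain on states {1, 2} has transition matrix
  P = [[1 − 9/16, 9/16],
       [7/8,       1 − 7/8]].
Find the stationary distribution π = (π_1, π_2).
π_1 = 14/23, π_2 = 9/23

Solve πP = π with π_1 + π_2 = 1. From πP = π: π_1 · (1 − 9/16) + π_2 · 7/8 = π_1 ⇒ π_2 · 7/8 = π_1 · 9/16 ⇒ π_2/π_1 = (9/16)/(7/8) = 9/14. Together with π_1 + π_2 = 1:
  π_1 = (7/8)/(9/16 + 7/8) = (7/8)/(23/16) = 14/23,
  π_2 = (9/16)/(9/16 + 7/8) = (9/16)/(23/16) = 9/23.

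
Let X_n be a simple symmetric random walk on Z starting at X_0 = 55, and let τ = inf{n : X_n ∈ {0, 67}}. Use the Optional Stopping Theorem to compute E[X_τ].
E[X_τ] = 55

X_n is a martingale and τ is a bounded-mean stopping time (indeed τ is finite a.s. with bounded expectation since the walk is in a bounded region). By the OST, E[X_τ] = E[X_0] = 55. Equivalently: E[X_τ] = 67 · P(hit 67 first) + 0 · P(hit 0 first) = 67 · (55/67) = 55.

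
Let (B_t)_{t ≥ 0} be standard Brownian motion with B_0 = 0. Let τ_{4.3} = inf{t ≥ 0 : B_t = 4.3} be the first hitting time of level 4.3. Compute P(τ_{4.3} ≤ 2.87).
P(τ_{4.3} ≤ 2.87) = 2(1 − Φ(4.3/√2.87)) = 2(1 − Φ(2.5382)) ≈ 0.0111

By the reflection principle for standard BM, P(τ_b ≤ t) = 2 · P(B_t ≥ b). Since B_t ~ N(0, t), P(B_t ≥ 4.3) = 1 − Φ(4.3/√t) = 1 − Φ(4.3/√2.87) = 1 − Φ(2.5382) ≈ 0.00557. Doubling: P(τ_{4.3} ≤ 2.87) ≈ 2 · 0.00557 = 0.01114 ≈ 0.0111.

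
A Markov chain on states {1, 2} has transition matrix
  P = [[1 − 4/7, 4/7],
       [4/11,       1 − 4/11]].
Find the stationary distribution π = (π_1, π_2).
π_1 = 7/18, π_2 = 11/18

Solve πP = π with π_1 + π_2 = 1. From πP = π: π_1 · (1 − 4/7) + π_2 · 4/11 = π_1 ⇒ π_2 · 4/11 = π_1 · 4/7 ⇒ π_2/π_1 = (4/7)/(4/11) = 11/7. Together with π_1 + π_2 = 1:
  π_1 = (4/11)/(4/7 + 4/11) = (4/11)/(72/77) = 7/18,
  π_2 = (4/7)/(4/7 + 4/11) = (4/7)/(72/77) = 11/18.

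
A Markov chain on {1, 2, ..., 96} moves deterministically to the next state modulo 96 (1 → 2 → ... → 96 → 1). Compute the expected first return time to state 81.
E[T_81 | X_0 = 81] = 96

The chain cycles deterministically, so starting at state 81 it returns in exactly 96 steps. Equivalently, the stationary distribution is uniform π_j = 1/96 for every state j, so by Kac's formula E[T_81] = 1/π_81 = 96.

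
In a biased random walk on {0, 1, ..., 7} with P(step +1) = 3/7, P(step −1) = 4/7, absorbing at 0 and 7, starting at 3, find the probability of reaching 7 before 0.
P(hit 7 before 0) = (1 − (4/3)^3) / (1 − (4/3)^7) = 2997/14197

Let u_k denote P(reach 7 before 0 | start at k). Boundary: u_0 = 0, u_7 = 1. Recurrence: u_k = 3/7·u_{k+1} + 4/7·u_{k-1} for 1 ≤ k ≤ 6. Try u_k = A + B·r^k with r = q/p = (4/7)/(3/7) = 4/3. Substitution satisfies the recurrence; boundary conditions give:
  u_k = (1 − r^k) / (1 − r^N) = (1 − (4/3)^3) / (1 − (4/3)^7) = 2997/14197.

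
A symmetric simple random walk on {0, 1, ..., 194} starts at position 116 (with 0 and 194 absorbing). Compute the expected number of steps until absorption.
E[τ | X_0 = 116] = 9048

Let v_k = E[τ | X_0 = k]. Boundary: v_0 = v_194 = 0. Recurrence: v_k = 1 + (v_{k-1} + v_{k+1})/2 for 1 ≤ k ≤ 193. The particular solution to v_k − (v_{k-1} + v_{k+1})/2 = 1 is v_k = −k^2. Adding homogeneous solution A + B k and matching boundaries gives v_k = k (194 − k). Substituting k = 116: v_116 = 116 · 78 = 9048.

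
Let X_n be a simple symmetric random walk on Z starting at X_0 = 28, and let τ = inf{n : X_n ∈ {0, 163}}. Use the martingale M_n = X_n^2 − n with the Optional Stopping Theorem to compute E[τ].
E[τ] = 3780

M_n = X_n^2 − n is a martingale (since E[X_{n+1}^2 | F_n] = X_n^2 + 1). By OST (τ has finite mean in a bounded region), E[M_τ] = E[M_0] = X_0^2 − 0 = 28^2 = 784. Also E[M_τ] = E[X_τ^2] − E[τ]. The walk exits at 0 or 163, with P(hit 163 first) = 28/163, so E[X_τ^2] = 163^2 · 28/163 + 0 = 4564. Thus E[τ] = E[X_τ^2] − E[M_τ] = 4564 − 784 = 3780 = 28(163 − 28) = 3780.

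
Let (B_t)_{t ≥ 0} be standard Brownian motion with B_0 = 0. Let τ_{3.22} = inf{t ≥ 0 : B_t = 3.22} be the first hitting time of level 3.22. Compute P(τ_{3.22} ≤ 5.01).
P(τ_{3.22} ≤ 5.01) = 2(1 − Φ(3.22/√5.01)) = 2(1 − Φ(1.4386)) ≈ 0.1503

By the reflection principle for standard BM, P(τ_b ≤ t) = 2 · P(B_t ≥ b). Since B_t ~ N(0, t), P(B_t ≥ 3.22) = 1 − Φ(3.22/√t) = 1 − Φ(3.22/√5.01) = 1 − Φ(1.4386) ≈ 0.07513. Doubling: P(τ_{3.22} ≤ 5.01) ≈ 2 · 0.07513 = 0.15026 ≈ 0.1503.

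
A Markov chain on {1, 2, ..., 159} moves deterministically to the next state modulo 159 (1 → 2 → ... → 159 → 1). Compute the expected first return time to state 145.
E[T_145 | X_0 = 145] = 159

The chain cycles deterministically, so starting at state 145 it returns in exactly 159 steps. Equivalently, the stationary distribution is uniform π_j = 1/159 for every state j, so by Kac's formula E[T_145] = 1/π_145 = 159.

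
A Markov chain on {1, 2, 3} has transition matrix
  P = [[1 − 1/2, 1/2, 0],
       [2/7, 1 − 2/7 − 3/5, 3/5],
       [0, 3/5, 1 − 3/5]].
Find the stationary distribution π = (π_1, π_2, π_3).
π = (2/9, 7/18, 7/18)

This is a birth-death chain on three states, which satisfies detailed balance: π_1 · P_{12} = π_2 · P_{21} and π_2 · P_{23} = π_3 · P_{32}.
From π_1 · 1/2 = π_2 · 2/7: π_2/π_1 = (1/2)/(2/7) = 7/4.
From π_2 · 3/5 = π_3 · 3/5: π_3/π_2 = (3/5)/(3/5) = 1.
Take π_1 proportional to 1; then unnormalized π = (1, 7/4, 7/4). Normalize by dividing by the sum 9/2:
  π = (2/9, 7/18, 7/18).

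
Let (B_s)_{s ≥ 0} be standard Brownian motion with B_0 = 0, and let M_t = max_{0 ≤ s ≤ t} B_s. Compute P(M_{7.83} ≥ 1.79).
P(M_{7.83} ≥ 1.79) = 2·P(B_{7.83} ≥ 1.79) = 2(1 − Φ(1.79/√7.83)) ≈ 0.5224

By the reflection principle for Brownian motion, P(M_t ≥ a) = 2 · P(B_t ≥ a) for a ≥ 0. Since B_t ~ N(0, t), P(B_t ≥ 1.79) = 1 − Φ(1.79/√t) = 1 − Φ(1.79/√7.83) = 1 − Φ(0.6397). So
  P(M_{7.83} ≥ 1.79) = 2(1 − Φ(0.6397)) ≈ 0.5224.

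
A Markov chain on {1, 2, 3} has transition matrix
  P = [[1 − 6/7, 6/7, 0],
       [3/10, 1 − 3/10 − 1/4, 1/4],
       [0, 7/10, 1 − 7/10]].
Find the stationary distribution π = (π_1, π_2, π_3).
π = (49/239, 140/239, 50/239)

This is a birth-death chain on three states, which satisfies detailed balance: π_1 · P_{12} = π_2 · P_{21} and π_2 · P_{23} = π_3 · P_{32}.
From π_1 · 6/7 = π_2 · 3/10: π_2/π_1 = (6/7)/(3/10) = 20/7.
From π_2 · 1/4 = π_3 · 7/10: π_3/π_2 = (1/4)/(7/10) = 5/14.
Take π_1 proportional to 1; then unnormalized π = (1, 20/7, 50/49). Normalize by dividing by the sum 239/49:
  π = (49/239, 140/239, 50/239).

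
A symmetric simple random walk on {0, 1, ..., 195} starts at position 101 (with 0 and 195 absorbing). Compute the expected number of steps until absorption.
E[τ | X_0 = 101] = 9494

Let v_k = E[τ | X_0 = k]. Boundary: v_0 = v_195 = 0. Recurrence: v_k = 1 + (v_{k-1} + v_{k+1})/2 for 1 ≤ k ≤ 194. The particular solution to v_k − (v_{k-1} + v_{k+1})/2 = 1 is v_k = −k^2. Adding homogeneous solution A + B k and matching boundaries gives v_k = k (195 − k). Substituting k = 101: v_101 = 101 · 94 = 9494.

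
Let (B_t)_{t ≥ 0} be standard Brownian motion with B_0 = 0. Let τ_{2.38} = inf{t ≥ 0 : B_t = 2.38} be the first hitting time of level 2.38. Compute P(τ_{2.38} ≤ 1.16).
P(τ_{2.38} ≤ 1.16) = 2(1 − Φ(2.38/√1.16)) = 2(1 − Φ(2.2098)) ≈ 0.0271

By the reflection principle for standard BM, P(τ_b ≤ t) = 2 · P(B_t ≥ b). Since B_t ~ N(0, t), P(B_t ≥ 2.38) = 1 − Φ(2.38/√t) = 1 − Φ(2.38/√1.16) = 1 − Φ(2.2098) ≈ 0.01356. Doubling: P(τ_{2.38} ≤ 1.16) ≈ 2 · 0.01356 = 0.02712 ≈ 0.0271.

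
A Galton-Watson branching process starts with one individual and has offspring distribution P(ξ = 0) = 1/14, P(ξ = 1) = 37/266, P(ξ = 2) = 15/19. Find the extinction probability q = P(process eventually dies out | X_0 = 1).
q = 19/210

The pgf is f(s) = 1/14 + 37/266·s + 15/19·s². The extinction probability q is the smallest fixed point of f in [0, 1]. Setting s = f(s):
  15/19·s² + (37/266 − 1)·s + 1/14 = 0
  15/19·s² − (1/14 + 15/19)·s + 1/14 = 0
which factors as (s − 1)·(15/19·s − 1/14) = 0, giving roots s = 1 and s = (1/14)/(15/19) = 19/210.
Mean offspring μ = 37/266 + 2·15/19 = 457/266 > 1 (supercritical), so q < 1. The extinction probability is the smaller root: q = (1/14)/(15/19) = 19/210.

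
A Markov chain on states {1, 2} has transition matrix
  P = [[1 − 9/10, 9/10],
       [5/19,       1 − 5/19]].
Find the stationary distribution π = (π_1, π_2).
π_1 = 50/221, π_2 = 171/221

Solve πP = π with π_1 + π_2 = 1. From πP = π: π_1 · (1 − 9/10) + π_2 · 5/19 = π_1 ⇒ π_2 · 5/19 = π_1 · 9/10 ⇒ π_2/π_1 = (9/10)/(5/19) = 171/50. Together with π_1 + π_2 = 1:
  π_1 = (5/19)/(9/10 + 5/19) = (5/19)/(221/190) = 50/221,
  π_2 = (9/10)/(9/10 + 5/19) = (9/10)/(221/190) = 171/221.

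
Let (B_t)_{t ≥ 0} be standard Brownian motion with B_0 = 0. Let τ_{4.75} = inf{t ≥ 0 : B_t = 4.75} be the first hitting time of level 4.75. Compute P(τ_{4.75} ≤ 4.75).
P(τ_{4.75} ≤ 4.75) = 2(1 − Φ(4.75/√4.75)) = 2(1 − Φ(2.1794)) ≈ 0.0293

By the reflection principle for standard BM, P(τ_b ≤ t) = 2 · P(B_t ≥ b). Since B_t ~ N(0, t), P(B_t ≥ 4.75) = 1 − Φ(4.75/√t) = 1 − Φ(4.75/√4.75) = 1 − Φ(2.1794) ≈ 0.01465. Doubling: P(τ_{4.75} ≤ 4.75) ≈ 2 · 0.01465 = 0.02930 ≈ 0.0293.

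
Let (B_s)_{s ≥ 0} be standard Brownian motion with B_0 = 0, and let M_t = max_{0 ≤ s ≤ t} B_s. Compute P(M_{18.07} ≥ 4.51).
P(M_{18.07} ≥ 4.51) = 2·P(B_{18.07} ≥ 4.51) = 2(1 − Φ(4.51/√18.07)) ≈ 0.2887

By the reflection principle for Brownian motion, P(M_t ≥ a) = 2 · P(B_t ≥ a) for a ≥ 0. Since B_t ~ N(0, t), P(B_t ≥ 4.51) = 1 − Φ(4.51/√t) = 1 − Φ(4.51/√18.07) = 1 − Φ(1.0610). So
  P(M_{18.07} ≥ 4.51) = 2(1 − Φ(1.0610)) ≈ 0.2887.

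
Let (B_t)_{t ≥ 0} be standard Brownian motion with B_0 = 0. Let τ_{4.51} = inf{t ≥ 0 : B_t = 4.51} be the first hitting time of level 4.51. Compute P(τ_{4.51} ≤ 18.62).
P(τ_{4.51} ≤ 18.62) = 2(1 − Φ(4.51/√18.62)) = 2(1 − Φ(1.0452)) ≈ 0.2959

By the reflection principle for standard BM, P(τ_b ≤ t) = 2 · P(B_t ≥ b). Since B_t ~ N(0, t), P(B_t ≥ 4.51) = 1 − Φ(4.51/√t) = 1 − Φ(4.51/√18.62) = 1 − Φ(1.0452) ≈ 0.14797. Doubling: P(τ_{4.51} ≤ 18.62) ≈ 2 · 0.14797 = 0.29594 ≈ 0.2959.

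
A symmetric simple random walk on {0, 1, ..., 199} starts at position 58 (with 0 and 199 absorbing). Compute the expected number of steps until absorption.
E[τ | X_0 = 58] = 8178

Let v_k = E[τ | X_0 = k]. Boundary: v_0 = v_199 = 0. Recurrence: v_k = 1 + (v_{k-1} + v_{k+1})/2 for 1 ≤ k ≤ 198. The particular solution to v_k − (v_{k-1} + v_{k+1})/2 = 1 is v_k = −k^2. Adding homogeneous solution A + B k and matching boundaries gives v_k = k (199 − k). Substituting k = 58: v_58 = 58 · 141 = 8178.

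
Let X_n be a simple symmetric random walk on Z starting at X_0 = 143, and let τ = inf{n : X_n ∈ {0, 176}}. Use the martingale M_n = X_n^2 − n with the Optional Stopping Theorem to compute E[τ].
E[τ] = 4719

M_n = X_n^2 − n is a martingale (since E[X_{n+1}^2 | F_n] = X_n^2 + 1). By OST (τ has finite mean in a bounded region), E[M_τ] = E[M_0] = X_0^2 − 0 = 143^2 = 20449. Also E[M_τ] = E[X_τ^2] − E[τ]. The walk exits at 0 or 176, with P(hit 176 first) = 143/176, so E[X_τ^2] = 176^2 · 143/176 + 0 = 25168. Thus E[τ] = E[X_τ^2] − E[M_τ] = 25168 − 20449 = 4719 = 143(176 − 143) = 4719.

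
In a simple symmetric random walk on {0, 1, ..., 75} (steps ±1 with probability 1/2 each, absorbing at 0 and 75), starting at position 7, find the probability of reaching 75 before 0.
P(hit 75 before 0) = 7/75

Let u_k = P(hit 75 before 0 | start at k). Then u_0 = 0, u_75 = 1, and u_k = u_{k-1}/2 + u_{k+1}/2 for 1 ≤ k ≤ 74. This harmonic recurrence is solved by u_k = k/75, giving u_7 = 7/75.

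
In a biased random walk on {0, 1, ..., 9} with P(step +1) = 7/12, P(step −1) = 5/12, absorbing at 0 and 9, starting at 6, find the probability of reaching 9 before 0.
P(hit 9 before 0) = (1 − (5/7)^6) / (1 − (5/7)^9) = 160524/176149

Let u_k denote P(reach 9 before 0 | start at k). Boundary: u_0 = 0, u_9 = 1. Recurrence: u_k = 7/12·u_{k+1} + 5/12·u_{k-1} for 1 ≤ k ≤ 8. Try u_k = A + B·r^k with r = q/p = (5/12)/(7/12) = 5/7. Substitution satisfies the recurrence; boundary conditions give:
  u_k = (1 − r^k) / (1 − r^N) = (1 − (5/7)^6) / (1 − (5/7)^9) = 160524/176149.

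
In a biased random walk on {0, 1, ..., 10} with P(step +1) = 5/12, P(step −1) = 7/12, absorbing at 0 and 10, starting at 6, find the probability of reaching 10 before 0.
P(hit 10 before 0) = (1 − (7/5)^6) / (1 − (7/5)^10) = 2656875/11362901

Let u_k denote P(reach 10 before 0 | start at k). Boundary: u_0 = 0, u_10 = 1. Recurrence: u_k = 5/12·u_{k+1} + 7/12·u_{k-1} for 1 ≤ k ≤ 9. Try u_k = A + B·r^k with r = q/p = (7/12)/(5/12) = 7/5. Substitution satisfies the recurrence; boundary conditions give:
  u_k = (1 − r^k) / (1 − r^N) = (1 − (7/5)^6) / (1 − (7/5)^10) = 2656875/11362901.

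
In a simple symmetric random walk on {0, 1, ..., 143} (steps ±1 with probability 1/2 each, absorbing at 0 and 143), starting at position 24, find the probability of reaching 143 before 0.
P(hit 143 before 0) = 24/143

Let u_k = P(hit 143 before 0 | start at k). Then u_0 = 0, u_143 = 1, and u_k = u_{k-1}/2 + u_{k+1}/2 for 1 ≤ k ≤ 142. This harmonic recurrence is solved by u_k = k/143, giving u_24 = 24/143.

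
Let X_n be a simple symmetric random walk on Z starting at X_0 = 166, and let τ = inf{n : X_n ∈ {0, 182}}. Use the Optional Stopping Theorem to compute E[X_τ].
E[X_τ] = 166

X_n is a martingale and τ is a bounded-mean stopping time (indeed τ is finite a.s. with bounded expectation since the walk is in a bounded region). By the OST, E[X_τ] = E[X_0] = 166. Equivalently: E[X_τ] = 182 · P(hit 182 first) + 0 · P(hit 0 first) = 182 · (166/182) = 166.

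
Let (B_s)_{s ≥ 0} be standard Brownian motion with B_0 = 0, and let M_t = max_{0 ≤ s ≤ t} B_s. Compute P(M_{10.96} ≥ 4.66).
P(M_{10.96} ≥ 4.66) = 2·P(B_{10.96} ≥ 4.66) = 2(1 − Φ(4.66/√10.96)) ≈ 0.1592

By the reflection principle for Brownian motion, P(M_t ≥ a) = 2 · P(B_t ≥ a) for a ≥ 0. Since B_t ~ N(0, t), P(B_t ≥ 4.66) = 1 − Φ(4.66/√t) = 1 − Φ(4.66/√10.96) = 1 − Φ(1.4076). So
  P(M_{10.96} ≥ 4.66) = 2(1 − Φ(1.4076)) ≈ 0.1592.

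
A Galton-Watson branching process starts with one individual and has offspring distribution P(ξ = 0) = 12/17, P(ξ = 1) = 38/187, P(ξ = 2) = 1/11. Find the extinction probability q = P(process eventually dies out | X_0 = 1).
q = 1

Mean offspring μ = 0·12/17 + 1·38/187 + 2·1/11 = 72/187 ≤ 1. For μ ≤ 1 with offspring not concentrated at 1, the Galton-Watson process goes extinct almost surely, so q = 1.
(Algebraic check: The pgf is f(s) = 12/17 + 38/187·s + 1/11·s². The extinction probability q is the smallest fixed point of f in [0, 1]. Setting s = f(s):
  1/11·s² + (38/187 − 1)·s + 12/17 = 0
  1/11·s² − (12/17 + 1/11)·s + 12/17 = 0
which factors as (s − 1)·(1/11·s − 12/17) = 0, giving roots s = 1 and s = (12/17)/(1/11) = 132/17. Since 132/17 ≥ 1, the smallest root in [0, 1] is s = 1.)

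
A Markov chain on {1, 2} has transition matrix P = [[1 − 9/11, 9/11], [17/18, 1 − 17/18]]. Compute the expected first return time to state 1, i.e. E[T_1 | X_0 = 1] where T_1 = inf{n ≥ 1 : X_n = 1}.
E[T_1 | X_0 = 1] = 1/π_1 = 349/187

For an irreducible recurrent Markov chain with stationary distribution π, E[T_i | X_0 = i] = 1/π_i (Kac's formula). Here π_1 = (17/18)/(9/11 + 17/18) = (17/18)/(349/198) = 187/349, so E[T_1 | X_0 = 1] = 1/π_1 = (9/11 + 17/18)/(17/18) = (349/198)/(17/18) = 349/187.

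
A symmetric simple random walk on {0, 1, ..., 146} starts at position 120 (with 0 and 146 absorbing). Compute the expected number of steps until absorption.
E[τ | X_0 = 120] = 3120

Let v_k = E[τ | X_0 = k]. Boundary: v_0 = v_146 = 0. Recurrence: v_k = 1 + (v_{k-1} + v_{k+1})/2 for 1 ≤ k ≤ 145. The particular solution to v_k − (v_{k-1} + v_{k+1})/2 = 1 is v_k = −k^2. Adding homogeneous solution A + B k and matching boundaries gives v_k = k (146 − k). Substituting k = 120: v_120 = 120 · 26 = 3120.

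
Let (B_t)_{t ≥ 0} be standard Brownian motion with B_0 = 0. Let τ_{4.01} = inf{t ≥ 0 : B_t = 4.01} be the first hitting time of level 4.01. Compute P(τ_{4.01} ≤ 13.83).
P(τ_{4.01} ≤ 13.83) = 2(1 − Φ(4.01/√13.83)) = 2(1 − Φ(1.0783)) ≈ 0.2809

By the reflection principle for standard BM, P(τ_b ≤ t) = 2 · P(B_t ≥ b). Since B_t ~ N(0, t), P(B_t ≥ 4.01) = 1 − Φ(4.01/√t) = 1 − Φ(4.01/√13.83) = 1 − Φ(1.0783) ≈ 0.14045. Doubling: P(τ_{4.01} ≤ 13.83) ≈ 2 · 0.14045 = 0.28090 ≈ 0.2809.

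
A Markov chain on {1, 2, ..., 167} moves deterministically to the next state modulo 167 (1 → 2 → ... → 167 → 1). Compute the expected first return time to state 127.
E[T_127 | X_0 = 127] = 167

The chain cycles deterministically, so starting at state 127 it returns in exactly 167 steps. Equivalently, the stationary distribution is uniform π_j = 1/167 for every state j, so by Kac's formula E[T_127] = 1/π_127 = 167.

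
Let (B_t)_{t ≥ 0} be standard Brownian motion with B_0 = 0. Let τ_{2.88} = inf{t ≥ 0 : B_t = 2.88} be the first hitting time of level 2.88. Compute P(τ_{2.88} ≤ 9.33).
P(τ_{2.88} ≤ 9.33) = 2(1 − Φ(2.88/√9.33)) = 2(1 − Φ(0.9429)) ≈ 0.3457

By the reflection principle for standard BM, P(τ_b ≤ t) = 2 · P(B_t ≥ b). Since B_t ~ N(0, t), P(B_t ≥ 2.88) = 1 − Φ(2.88/√t) = 1 − Φ(2.88/√9.33) = 1 − Φ(0.9429) ≈ 0.17287. Doubling: P(τ_{2.88} ≤ 9.33) ≈ 2 · 0.17287 = 0.34574 ≈ 0.3457.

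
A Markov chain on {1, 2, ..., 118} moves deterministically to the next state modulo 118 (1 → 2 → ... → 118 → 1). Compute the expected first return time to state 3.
E[T_3 | X_0 = 3] = 118

The chain cycles deterministically, so starting at state 3 it returns in exactly 118 steps. Equivalently, the stationary distribution is uniform π_j = 1/118 for every state j, so by Kac's formula E[T_3] = 1/π_3 = 118.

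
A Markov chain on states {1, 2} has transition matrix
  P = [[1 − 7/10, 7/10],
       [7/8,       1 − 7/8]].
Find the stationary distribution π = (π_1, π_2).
π_1 = 5/9, π_2 = 4/9

Solve πP = π with π_1 + π_2 = 1. From πP = π: π_1 · (1 − 7/10) + π_2 · 7/8 = π_1 ⇒ π_2 · 7/8 = π_1 · 7/10 ⇒ π_2/π_1 = (7/10)/(7/8) = 4/5. Together with π_1 + π_2 = 1:
  π_1 = (7/8)/(7/10 + 7/8) = (7/8)/(63/40) = 5/9,
  π_2 = (7/10)/(7/10 + 7/8) = (7/10)/(63/40) = 4/9.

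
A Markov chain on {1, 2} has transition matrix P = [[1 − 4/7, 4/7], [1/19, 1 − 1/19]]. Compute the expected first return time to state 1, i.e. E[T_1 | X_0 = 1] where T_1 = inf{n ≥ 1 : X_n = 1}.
E[T_1 | X_0 = 1] = 1/π_1 = 83/7

For an irreducible recurrent Markov chain with stationary distribution π, E[T_i | X_0 = i] = 1/π_i (Kac's formula). Here π_1 = (1/19)/(4/7 + 1/19) = (1/19)/(83/133) = 7/83, so E[T_1 | X_0 = 1] = 1/π_1 = (4/7 + 1/19)/(1/19) = (83/133)/(1/19) = 83/7.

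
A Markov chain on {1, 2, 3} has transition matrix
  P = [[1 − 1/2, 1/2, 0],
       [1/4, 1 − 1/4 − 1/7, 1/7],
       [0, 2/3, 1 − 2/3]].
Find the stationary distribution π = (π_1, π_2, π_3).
π = (7/24, 7/12, 1/8)

This is a birth-death chain on three states, which satisfies detailed balance: π_1 · P_{12} = π_2 · P_{21} and π_2 · P_{23} = π_3 · P_{32}.
From π_1 · 1/2 = π_2 · 1/4: π_2/π_1 = (1/2)/(1/4) = 2.
From π_2 · 1/7 = π_3 · 2/3: π_3/π_2 = (1/7)/(2/3) = 3/14.
Take π_1 proportional to 1; then unnormalized π = (1, 2, 3/7). Normalize by dividing by the sum 24/7:
  π = (7/24, 7/12, 1/8).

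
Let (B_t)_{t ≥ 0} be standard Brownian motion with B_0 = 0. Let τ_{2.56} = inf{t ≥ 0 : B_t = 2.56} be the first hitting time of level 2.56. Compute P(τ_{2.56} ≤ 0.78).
P(τ_{2.56} ≤ 0.78) = 2(1 − Φ(2.56/√0.78)) = 2(1 − Φ(2.8986)) ≈ 0.0037

By the reflection principle for standard BM, P(τ_b ≤ t) = 2 · P(B_t ≥ b). Since B_t ~ N(0, t), P(B_t ≥ 2.56) = 1 − Φ(2.56/√t) = 1 − Φ(2.56/√0.78) = 1 − Φ(2.8986) ≈ 0.00187. Doubling: P(τ_{2.56} ≤ 0.78) ≈ 2 · 0.00187 = 0.00374 ≈ 0.0037.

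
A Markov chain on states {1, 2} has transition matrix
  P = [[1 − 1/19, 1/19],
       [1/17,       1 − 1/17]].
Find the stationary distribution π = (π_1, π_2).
π_1 = 19/36, π_2 = 17/36

Solve πP = π with π_1 + π_2 = 1. From πP = π: π_1 · (1 − 1/19) + π_2 · 1/17 = π_1 ⇒ π_2 · 1/17 = π_1 · 1/19 ⇒ π_2/π_1 = (1/19)/(1/17) = 17/19. Together with π_1 + π_2 = 1:
  π_1 = (1/17)/(1/19 + 1/17) = (1/17)/(36/323) = 19/36,
  π_2 = (1/19)/(1/19 + 1/17) = (1/19)/(36/323) = 17/36.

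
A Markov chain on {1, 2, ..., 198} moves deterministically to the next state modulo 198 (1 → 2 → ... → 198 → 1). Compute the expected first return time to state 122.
E[T_122 | X_0 = 122] = 198

The chain cycles deterministically, so starting at state 122 it returns in exactly 198 steps. Equivalently, the stationary distribution is uniform π_j = 1/198 for every state j, so by Kac's formula E[T_122] = 1/π_122 = 198.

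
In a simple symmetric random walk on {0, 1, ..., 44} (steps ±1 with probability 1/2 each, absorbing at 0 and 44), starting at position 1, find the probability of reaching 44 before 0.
P(hit 44 before 0) = 1/44

Let u_k = P(hit 44 before 0 | start at k). Then u_0 = 0, u_44 = 1, and u_k = u_{k-1}/2 + u_{k+1}/2 for 1 ≤ k ≤ 43. This harmonic recurrence is solved by u_k = k/44, giving u_1 = 1/44.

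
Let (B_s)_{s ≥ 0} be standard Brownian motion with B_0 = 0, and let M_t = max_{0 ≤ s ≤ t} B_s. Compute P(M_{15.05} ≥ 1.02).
P(M_{15.05} ≥ 1.02) = 2·P(B_{15.05} ≥ 1.02) = 2(1 − Φ(1.02/√15.05)) ≈ 0.7926

By the reflection principle for Brownian motion, P(M_t ≥ a) = 2 · P(B_t ≥ a) for a ≥ 0. Since B_t ~ N(0, t), P(B_t ≥ 1.02) = 1 − Φ(1.02/√t) = 1 − Φ(1.02/√15.05) = 1 − Φ(0.2629). So
  P(M_{15.05} ≥ 1.02) = 2(1 − Φ(0.2629)) ≈ 0.7926.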